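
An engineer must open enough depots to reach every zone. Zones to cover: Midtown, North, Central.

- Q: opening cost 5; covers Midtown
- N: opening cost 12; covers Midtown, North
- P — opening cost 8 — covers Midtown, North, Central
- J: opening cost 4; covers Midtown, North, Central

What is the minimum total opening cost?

This is an integer covering problem.
J alone covers Midtown, North, Central — every zone.
Total opening cost: 4.
No cover costs less than 4.

4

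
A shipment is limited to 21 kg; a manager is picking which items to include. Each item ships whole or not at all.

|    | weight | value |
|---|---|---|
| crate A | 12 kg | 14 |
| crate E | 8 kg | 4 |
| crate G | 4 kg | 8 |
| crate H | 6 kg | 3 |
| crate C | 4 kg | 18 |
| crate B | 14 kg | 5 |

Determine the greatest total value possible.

crate A + crate G + crate C: weight 12 + 4 + 4 = 20 ≤ 21, value 14 + 8 + 18 = 40.
crate E + crate G + crate C: weight 8 + 4 + 4 = 16 ≤ 21, value 4 + 8 + 18 = 30.
crate A + crate C: weight 12 + 4 = 16 ≤ 21, value 14 + 18 = 32.
Best is crate A, crate G, and crate C with total value 40.

40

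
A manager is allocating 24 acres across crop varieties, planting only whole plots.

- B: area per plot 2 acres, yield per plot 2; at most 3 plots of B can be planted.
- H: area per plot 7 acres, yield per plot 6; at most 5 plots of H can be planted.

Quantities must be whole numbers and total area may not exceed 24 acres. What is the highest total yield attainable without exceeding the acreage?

1×B and 3×H: area 23 ≤ 24, yield 1·2 + 3·6 = 20.
3×H: area 21 ≤ 24, yield 3·6 = 18.
Best is 20.

20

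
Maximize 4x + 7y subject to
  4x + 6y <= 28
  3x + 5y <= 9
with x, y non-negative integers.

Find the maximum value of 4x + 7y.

The continuous relaxation peaks at (0, 1.8) with value 12.60; rounding to a feasible lattice point costs some objective.
(x,y)=(3,0): 4·3+6·0=12≤28, 3·3+5·0=9≤9, objective 12.
(x,y)=(1,1): 4·1+6·1=10≤28, 3·1+5·1=8≤9, objective 11.
(x,y)=(2,0): 4·2+6·0=8≤28, 3·2+5·0=6≤9, objective 8.
The best lattice point is (3,0), giving 12.

12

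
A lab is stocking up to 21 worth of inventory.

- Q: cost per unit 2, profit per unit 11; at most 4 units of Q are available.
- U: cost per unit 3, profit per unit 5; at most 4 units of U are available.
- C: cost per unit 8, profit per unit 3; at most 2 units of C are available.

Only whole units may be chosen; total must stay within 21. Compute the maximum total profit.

64

4×Q and 3×U: cost 17 ≤ 21, profit 4·11 + 3·5 = 59.
4×Q and 4×U: cost 20 ≤ 21, profit 4·11 + 4·5 = 64.
Best is 64.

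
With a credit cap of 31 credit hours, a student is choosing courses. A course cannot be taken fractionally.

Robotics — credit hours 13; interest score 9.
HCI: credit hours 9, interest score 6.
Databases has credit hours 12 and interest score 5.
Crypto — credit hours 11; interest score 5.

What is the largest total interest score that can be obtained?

This is an integer program with binary decision variables.
Take Robotics and HCI: credit hours 13 + 9 = 22 ≤ 31, interest score 9 + 6 = 15.
No other feasible combination does better.

15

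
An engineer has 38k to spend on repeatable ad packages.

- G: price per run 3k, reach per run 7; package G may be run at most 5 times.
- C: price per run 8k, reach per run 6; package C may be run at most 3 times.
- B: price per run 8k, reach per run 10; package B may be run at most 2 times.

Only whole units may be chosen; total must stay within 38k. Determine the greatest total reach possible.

5×G and 2×B: price 31 ≤ 38, reach 5·7 + 2·10 = 55.
4×G, 1×C, and 2×B: price 36 ≤ 38, reach 4·7 + 1·6 + 2·10 = 54.
Best is 55.

55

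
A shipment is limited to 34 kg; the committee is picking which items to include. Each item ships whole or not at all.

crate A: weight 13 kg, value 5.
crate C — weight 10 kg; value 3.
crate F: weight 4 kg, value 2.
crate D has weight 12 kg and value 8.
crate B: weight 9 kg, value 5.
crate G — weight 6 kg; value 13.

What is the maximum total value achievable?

28

Take crate F, crate D, crate B, and crate G: weight 4 + 12 + 9 + 6 = 31 ≤ 34, value 2 + 8 + 5 + 13 = 28.
No other feasible combination does better.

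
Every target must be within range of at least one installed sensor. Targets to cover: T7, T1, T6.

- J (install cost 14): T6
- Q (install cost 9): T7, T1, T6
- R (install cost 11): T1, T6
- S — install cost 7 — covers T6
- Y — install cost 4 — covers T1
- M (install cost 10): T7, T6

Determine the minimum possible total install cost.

9

This is an integer covering problem.
Q alone covers T7, T1, T6 — every target.
Total install cost: 9.
No cover costs less than 9.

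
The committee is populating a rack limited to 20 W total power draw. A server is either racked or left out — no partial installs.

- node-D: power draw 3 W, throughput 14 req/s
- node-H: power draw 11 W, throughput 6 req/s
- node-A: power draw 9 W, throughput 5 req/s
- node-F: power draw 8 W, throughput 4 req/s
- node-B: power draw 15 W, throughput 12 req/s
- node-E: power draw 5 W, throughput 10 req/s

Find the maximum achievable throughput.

This is a 0-1 knapsack instance.
Allowing fractional choices, the relaxed optimum would be about 33.6, but servers are indivisible.
node-D + node-F + node-E: power draw 3 + 8 + 5 = 16 ≤ 20, throughput 14 + 4 + 10 = 28.
node-D + node-H + node-E: power draw 3 + 11 + 5 = 19 ≤ 20, throughput 14 + 6 + 10 = 30.
node-D + node-A + node-E: power draw 3 + 9 + 5 = 17 ≤ 20, throughput 14 + 5 + 10 = 29.
Best is node-D, node-H, and node-E with total throughput 30.

30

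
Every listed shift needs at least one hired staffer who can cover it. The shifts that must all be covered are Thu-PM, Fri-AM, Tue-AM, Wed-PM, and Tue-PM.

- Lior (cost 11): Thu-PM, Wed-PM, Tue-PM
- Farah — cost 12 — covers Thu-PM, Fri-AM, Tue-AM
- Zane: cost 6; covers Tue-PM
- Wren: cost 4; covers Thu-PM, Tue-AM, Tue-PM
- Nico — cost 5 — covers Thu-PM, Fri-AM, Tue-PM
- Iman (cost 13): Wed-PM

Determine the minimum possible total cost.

20

This is a weighted set-cover instance.
Choose Lior, Wren, and Nico: together they cover Thu-PM, Fri-AM, Tue-AM, Wed-PM, Tue-PM — every shift.
Total cost: 11 + 4 + 5 = 20.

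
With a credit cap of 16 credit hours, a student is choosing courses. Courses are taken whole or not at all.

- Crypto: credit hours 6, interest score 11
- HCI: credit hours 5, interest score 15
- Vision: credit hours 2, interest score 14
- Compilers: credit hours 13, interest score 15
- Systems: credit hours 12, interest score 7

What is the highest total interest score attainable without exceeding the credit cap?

40

Take Crypto, HCI, and Vision: credit hours 6 + 5 + 2 = 13 ≤ 16, interest score 11 + 15 + 14 = 40.
No other feasible combination does better.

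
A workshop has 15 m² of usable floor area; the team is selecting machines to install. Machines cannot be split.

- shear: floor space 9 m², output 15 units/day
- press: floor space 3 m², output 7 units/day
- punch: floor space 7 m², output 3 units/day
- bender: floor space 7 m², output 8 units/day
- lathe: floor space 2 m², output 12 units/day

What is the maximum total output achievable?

Allowing fractional choices, the relaxed optimum would be about 35.1, but machines are indivisible.
shear + lathe: floor space 9 + 2 = 11 ≤ 15, output 15 + 12 = 27.
shear + press + lathe: floor space 9 + 3 + 2 = 14 ≤ 15, output 15 + 7 + 12 = 34.
press + bender + lathe: floor space 3 + 7 + 2 = 12 ≤ 15, output 7 + 8 + 12 = 27.
Best is shear, press, and lathe with total output 34.

34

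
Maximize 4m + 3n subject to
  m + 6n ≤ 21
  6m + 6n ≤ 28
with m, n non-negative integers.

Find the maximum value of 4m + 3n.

16

Relaxing integrality, the LP optimum is 18.67 at (m,n) = (4.67, 0), which is not an integer point.
(m,n)=(4,0): 1·4+6·0=4≤21, 6·4+6·0=24≤28, objective 16.
(m,n)=(3,1): 1·3+6·1=9≤21, 6·3+6·1=24≤28, objective 15.
(m,n)=(3,0): 1·3+6·0=3≤21, 6·3+6·0=18≤28, objective 12.
The best lattice point is (4,0), giving 16.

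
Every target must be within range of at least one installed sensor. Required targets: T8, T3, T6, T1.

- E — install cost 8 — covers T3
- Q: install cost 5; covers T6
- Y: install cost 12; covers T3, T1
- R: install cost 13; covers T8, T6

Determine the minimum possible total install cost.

25

Choose Y and R: together they cover T8, T3, T6, T1 — every target.
Total install cost: 12 + 13 = 25.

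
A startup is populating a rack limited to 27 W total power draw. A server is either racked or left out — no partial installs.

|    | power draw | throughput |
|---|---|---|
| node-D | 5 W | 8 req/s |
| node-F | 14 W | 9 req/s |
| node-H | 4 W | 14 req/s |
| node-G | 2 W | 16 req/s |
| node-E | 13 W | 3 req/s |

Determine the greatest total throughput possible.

This is a 0-1 knapsack instance.
Allowing fractional choices, the relaxed optimum would be about 47.5, but servers are indivisible.
node-D + node-F + node-H + node-G: power draw 5 + 14 + 4 + 2 = 25 ≤ 27, throughput 8 + 9 + 14 + 16 = 47.
node-D + node-H + node-G + node-E: power draw 5 + 4 + 2 + 13 = 24 ≤ 27, throughput 8 + 14 + 16 + 3 = 41.
Best is node-D, node-F, node-H, and node-G with total throughput 47.

47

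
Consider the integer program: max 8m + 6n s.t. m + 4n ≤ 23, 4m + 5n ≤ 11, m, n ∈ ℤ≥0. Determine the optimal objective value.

The continuous relaxation peaks at (2.75, 0) with value 22.00; rounding to a feasible lattice point costs some objective.
(m,n)=(2,0) is feasible, giving 16.
(m,n)=(1,1) is feasible, giving 14.
(m,n)=(1,0) is feasible, giving 8.
The best lattice point is (2,0), giving 16.

16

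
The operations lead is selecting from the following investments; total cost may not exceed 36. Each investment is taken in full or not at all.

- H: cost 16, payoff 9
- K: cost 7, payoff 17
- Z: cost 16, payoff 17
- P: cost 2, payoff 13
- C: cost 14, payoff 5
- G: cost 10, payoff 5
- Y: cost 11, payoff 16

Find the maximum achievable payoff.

Treat it as a binary knapsack problem.
K + Z + P + G: cost 7 + 16 + 2 + 10 = 35 ≤ 36, payoff 17 + 17 + 13 + 5 = 52.
H + K + P + Y: cost 16 + 7 + 2 + 11 = 36 ≤ 36, payoff 9 + 17 + 13 + 16 = 55.
K + Z + P + Y: cost 7 + 16 + 2 + 11 = 36 ≤ 36, payoff 17 + 17 + 13 + 16 = 63.
Best is K, Z, P, and Y with total payoff 63.

63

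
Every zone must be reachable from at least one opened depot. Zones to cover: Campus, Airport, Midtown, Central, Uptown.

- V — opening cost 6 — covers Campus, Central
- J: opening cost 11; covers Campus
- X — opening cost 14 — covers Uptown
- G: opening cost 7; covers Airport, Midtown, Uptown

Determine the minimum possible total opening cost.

13

This is an integer covering problem.
Choose V and G: together they cover Campus, Airport, Midtown, Central, Uptown — every zone.
Total opening cost: 6 + 7 = 13.
No cover costs less than 13.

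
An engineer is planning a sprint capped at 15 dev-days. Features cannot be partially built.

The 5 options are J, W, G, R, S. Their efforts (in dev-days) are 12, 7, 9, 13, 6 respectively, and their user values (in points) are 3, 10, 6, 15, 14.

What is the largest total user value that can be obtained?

This is an integer program with binary decision variables.
R: effort 13 ≤ 15, user value 15.
G + S: effort 9 + 6 = 15 ≤ 15, user value 6 + 14 = 20.
W + S: effort 7 + 6 = 13 ≤ 15, user value 10 + 14 = 24.
Best is W and S with total user value 24.

24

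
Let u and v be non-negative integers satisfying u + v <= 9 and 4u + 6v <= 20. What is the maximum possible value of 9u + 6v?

(u,v)=(5,0): 1·5+1·0=5≤9, 4·5+6·0=20≤20, objective 45.
(u,v)=(4,0): 1·4+1·0=4≤9, 4·4+6·0=16≤20, objective 36.
No feasible integer point exceeds 45.

45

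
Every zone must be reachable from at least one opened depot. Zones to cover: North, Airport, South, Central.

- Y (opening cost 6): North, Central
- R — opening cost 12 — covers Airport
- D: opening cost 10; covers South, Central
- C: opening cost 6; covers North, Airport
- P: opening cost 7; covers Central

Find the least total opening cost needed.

The greedy cost-per-new-zone heuristic would pick Y, C, and D for 22, but a cheaper cover exists.
Choose D and C: together they cover North, Airport, South, Central — every zone.
Total opening cost: 10 + 6 = 16.
No cover costs less than 16.

16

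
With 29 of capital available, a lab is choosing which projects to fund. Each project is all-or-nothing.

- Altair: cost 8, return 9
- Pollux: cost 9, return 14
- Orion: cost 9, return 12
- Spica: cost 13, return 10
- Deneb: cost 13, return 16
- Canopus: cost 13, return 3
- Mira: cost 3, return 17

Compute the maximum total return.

This is a 0-1 knapsack instance.
Allowing fractional choices, the relaxed optimum would be about 52.8, but projects are indivisible.
Pollux + Deneb + Mira: cost 9 + 13 + 3 = 25 ≤ 29, return 14 + 16 + 17 = 47.
Orion + Deneb + Mira: cost 9 + 13 + 3 = 25 ≤ 29, return 12 + 16 + 17 = 45.
Altair + Pollux + Orion + Mira: cost 8 + 9 + 9 + 3 = 29 ≤ 29, return 9 + 14 + 12 + 17 = 52.
Best is Altair, Pollux, Orion, and Mira with total return 52.

52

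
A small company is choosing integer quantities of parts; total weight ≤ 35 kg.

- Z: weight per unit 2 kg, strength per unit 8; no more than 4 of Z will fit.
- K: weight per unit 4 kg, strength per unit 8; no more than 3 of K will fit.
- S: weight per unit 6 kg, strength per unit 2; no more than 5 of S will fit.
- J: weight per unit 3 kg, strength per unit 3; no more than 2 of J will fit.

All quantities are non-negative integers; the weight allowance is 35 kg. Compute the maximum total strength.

Z has the best ratio (8/2); taking only Z gives at most 4×8 = 32 (stopped by the supply cap of 4).
Mixing does better — 4×Z, 3×K, 1×S, and 2×J: weight 32 ≤ 35, strength 4·8 + 3·8 + 1·2 + 2·3 = 64.

64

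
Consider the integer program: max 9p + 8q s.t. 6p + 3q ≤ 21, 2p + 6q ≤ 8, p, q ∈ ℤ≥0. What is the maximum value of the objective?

27

(p,q)=(3,0) is feasible, giving 27.
(p,q)=(2,0) is feasible, giving 18.
No feasible integer point exceeds 27.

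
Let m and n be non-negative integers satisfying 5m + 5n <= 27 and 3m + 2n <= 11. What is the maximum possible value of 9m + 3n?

30

Relaxing integrality, the LP optimum is 33.00 at (m,n) = (3.67, 0), which is not an integer point.
(m,n)=(3,1): 5·3+5·1=20≤27, 3·3+2·1=11≤11, objective 30.
(m,n)=(3,0): 5·3+5·0=15≤27, 3·3+2·0=9≤11, objective 27.
No feasible integer point exceeds 30.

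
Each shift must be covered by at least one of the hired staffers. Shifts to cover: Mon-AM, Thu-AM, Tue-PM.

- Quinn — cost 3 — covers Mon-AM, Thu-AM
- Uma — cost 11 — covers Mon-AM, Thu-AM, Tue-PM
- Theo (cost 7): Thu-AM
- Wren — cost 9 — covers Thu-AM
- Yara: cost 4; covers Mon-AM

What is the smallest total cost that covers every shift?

The greedy cost-per-new-shift heuristic would pick Quinn and Uma for 14, but a cheaper cover exists.
Uma alone covers Mon-AM, Thu-AM, Tue-PM — every shift.
Total cost: 11.
No cover costs less than 11.

11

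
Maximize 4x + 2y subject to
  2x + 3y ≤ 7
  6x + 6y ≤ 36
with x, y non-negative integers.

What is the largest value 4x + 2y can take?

12

The continuous relaxation peaks at (3.5, 0) with value 14.00; rounding to a feasible lattice point costs some objective.
(x,y)=(3,0) is feasible, giving 12.
(x,y)=(2,1) is feasible, giving 10.
(x,y)=(2,0) is feasible, giving 8.
The best lattice point is (3,0), giving 12.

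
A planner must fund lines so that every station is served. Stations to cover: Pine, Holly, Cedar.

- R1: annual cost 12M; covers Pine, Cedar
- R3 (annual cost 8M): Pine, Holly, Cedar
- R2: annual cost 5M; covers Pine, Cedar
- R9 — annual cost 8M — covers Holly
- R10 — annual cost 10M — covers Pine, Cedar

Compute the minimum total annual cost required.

The greedy cost-per-new-station heuristic would pick R2 and R3 for 13, but a cheaper cover exists.
R3 alone covers Pine, Holly, Cedar — every station.
Total annual cost: 8.
No cover costs less than 8.

8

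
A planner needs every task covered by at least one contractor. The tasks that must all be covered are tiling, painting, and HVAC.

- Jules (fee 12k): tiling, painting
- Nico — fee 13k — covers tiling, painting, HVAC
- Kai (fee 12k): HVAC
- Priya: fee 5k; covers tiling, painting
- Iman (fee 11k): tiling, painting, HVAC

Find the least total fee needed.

This is a weighted set-cover instance.
Iman alone covers tiling, painting, HVAC — every task.
Total fee: 11.

11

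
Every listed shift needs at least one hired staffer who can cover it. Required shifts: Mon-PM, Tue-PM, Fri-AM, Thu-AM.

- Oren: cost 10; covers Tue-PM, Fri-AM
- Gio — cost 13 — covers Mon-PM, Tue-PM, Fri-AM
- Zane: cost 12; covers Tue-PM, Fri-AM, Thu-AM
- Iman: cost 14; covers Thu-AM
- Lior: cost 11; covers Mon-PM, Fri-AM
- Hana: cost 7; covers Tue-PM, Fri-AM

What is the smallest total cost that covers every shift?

The greedy cost-per-new-shift heuristic would pick Hana, Lior, and Zane for 30, but a cheaper cover exists.
Choose Zane and Lior: together they cover Mon-PM, Tue-PM, Fri-AM, Thu-AM — every shift.
Total cost: 12 + 11 = 23.
No cover costs less than 23.

23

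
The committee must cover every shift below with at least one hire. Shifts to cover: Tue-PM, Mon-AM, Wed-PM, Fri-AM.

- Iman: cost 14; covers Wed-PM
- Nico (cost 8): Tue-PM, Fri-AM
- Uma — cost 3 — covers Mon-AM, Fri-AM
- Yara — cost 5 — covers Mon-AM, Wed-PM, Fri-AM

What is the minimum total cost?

13

The greedy cost-per-new-shift heuristic would pick Uma, Yara, and Nico for 16, but a cheaper cover exists.
Choose Nico and Yara: together they cover Tue-PM, Mon-AM, Wed-PM, Fri-AM — every shift.
Total cost: 8 + 5 = 13.
No cover costs less than 13.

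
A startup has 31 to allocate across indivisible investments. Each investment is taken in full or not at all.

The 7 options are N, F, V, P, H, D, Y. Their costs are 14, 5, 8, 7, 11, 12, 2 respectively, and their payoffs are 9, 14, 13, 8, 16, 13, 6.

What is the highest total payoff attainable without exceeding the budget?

Allowing fractional choices, the relaxed optimum would be about 54.7, but investments are indivisible.
F + H + D + Y: cost 5 + 11 + 12 + 2 = 30 ≤ 31, payoff 14 + 16 + 13 + 6 = 49.
F + V + H + Y: cost 5 + 8 + 11 + 2 = 26 ≤ 31, payoff 14 + 13 + 16 + 6 = 49.
F + V + P + H: cost 5 + 8 + 7 + 11 = 31 ≤ 31, payoff 14 + 13 + 8 + 16 = 51.
Best is F, V, P, and H with total payoff 51.

51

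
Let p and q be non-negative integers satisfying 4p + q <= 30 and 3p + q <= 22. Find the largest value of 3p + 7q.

(p,q)=(0,22): 4·0+1·22=22≤30, 3·0+1·22=22≤22, objective 154.
(p,q)=(0,21): 4·0+1·21=21≤30, 3·0+1·21=21≤22, objective 147.
The best lattice point is (0,22), giving 154.

154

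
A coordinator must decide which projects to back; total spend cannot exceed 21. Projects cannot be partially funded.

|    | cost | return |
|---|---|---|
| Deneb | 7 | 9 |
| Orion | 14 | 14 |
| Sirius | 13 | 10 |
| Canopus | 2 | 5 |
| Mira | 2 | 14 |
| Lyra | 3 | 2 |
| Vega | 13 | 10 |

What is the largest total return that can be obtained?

This is a 0-1 knapsack instance.
Allowing fractional choices, the relaxed optimum would be about 38.0, but projects are indivisible.
Orion + Canopus + Mira: cost 14 + 2 + 2 = 18 ≤ 21, return 14 + 5 + 14 = 33.
Orion + Canopus + Mira + Lyra: cost 14 + 2 + 2 + 3 = 21 ≤ 21, return 14 + 5 + 14 + 2 = 35.
Sirius + Canopus + Mira + Lyra: cost 13 + 2 + 2 + 3 = 20 ≤ 21, return 10 + 5 + 14 + 2 = 31.
Best is Orion, Canopus, Mira, and Lyra with total return 35.

35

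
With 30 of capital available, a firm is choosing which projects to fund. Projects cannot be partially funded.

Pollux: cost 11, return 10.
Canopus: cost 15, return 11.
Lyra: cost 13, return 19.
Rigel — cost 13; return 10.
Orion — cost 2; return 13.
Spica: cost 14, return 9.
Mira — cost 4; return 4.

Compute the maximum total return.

Canopus + Lyra + Orion: cost 15 + 13 + 2 = 30 ≤ 30, return 11 + 19 + 13 = 43.
Pollux + Lyra + Orion + Mira: cost 11 + 13 + 2 + 4 = 30 ≤ 30, return 10 + 19 + 13 + 4 = 46.
Best is Pollux, Lyra, Orion, and Mira with total return 46.

46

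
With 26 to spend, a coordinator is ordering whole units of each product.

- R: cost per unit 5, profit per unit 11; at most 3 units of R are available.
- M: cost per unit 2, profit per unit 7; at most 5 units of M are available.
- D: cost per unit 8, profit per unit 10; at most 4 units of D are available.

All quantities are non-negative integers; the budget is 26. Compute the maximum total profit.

Take 3×R and 5×M: cost 25 ≤ 26, profit 3·11 + 5·7 = 68.
M has the best ratio (7/2) and is taken to its limit of 5; remaining capacity is filled optimally with the others.

68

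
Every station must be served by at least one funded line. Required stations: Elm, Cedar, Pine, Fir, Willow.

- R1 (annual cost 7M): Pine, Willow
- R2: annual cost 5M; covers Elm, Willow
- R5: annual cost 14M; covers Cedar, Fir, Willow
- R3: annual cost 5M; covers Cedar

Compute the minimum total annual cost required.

This is an integer covering problem.
Choose R1, R2, and R5: together they cover Elm, Cedar, Pine, Fir, Willow — every station.
Total annual cost: 7 + 5 + 14 = 26.

26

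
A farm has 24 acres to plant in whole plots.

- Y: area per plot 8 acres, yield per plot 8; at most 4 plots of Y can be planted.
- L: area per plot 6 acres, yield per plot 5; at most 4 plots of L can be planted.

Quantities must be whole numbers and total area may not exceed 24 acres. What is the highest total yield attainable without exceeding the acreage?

Take 3×Y: area 24 ≤ 24, yield 3·8 = 24.
No other integer combination yields more.

24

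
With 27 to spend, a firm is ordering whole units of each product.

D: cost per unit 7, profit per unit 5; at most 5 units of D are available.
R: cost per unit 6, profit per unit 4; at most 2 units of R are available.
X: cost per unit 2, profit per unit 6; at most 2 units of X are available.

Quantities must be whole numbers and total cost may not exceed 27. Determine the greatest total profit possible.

This is a bounded integer knapsack.
3×D and 2×X: cost 25 ≤ 27, profit 3·5 + 2·6 = 27.
2×D, 1×R, and 2×X: cost 24 ≤ 27, profit 2·5 + 1·4 + 2·6 = 26.
Best is 27.

27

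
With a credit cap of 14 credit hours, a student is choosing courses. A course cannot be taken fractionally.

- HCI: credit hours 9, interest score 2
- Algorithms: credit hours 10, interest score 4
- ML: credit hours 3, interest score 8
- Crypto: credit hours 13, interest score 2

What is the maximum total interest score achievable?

12

Allowing fractional choices, the relaxed optimum would be about 12.2, but courses are indivisible.
ML: credit hours 3 ≤ 14, interest score 8.
Algorithms + ML: credit hours 10 + 3 = 13 ≤ 14, interest score 4 + 8 = 12.
HCI + ML: credit hours 9 + 3 = 12 ≤ 14, interest score 2 + 8 = 10.
Best is Algorithms and ML with total interest score 12.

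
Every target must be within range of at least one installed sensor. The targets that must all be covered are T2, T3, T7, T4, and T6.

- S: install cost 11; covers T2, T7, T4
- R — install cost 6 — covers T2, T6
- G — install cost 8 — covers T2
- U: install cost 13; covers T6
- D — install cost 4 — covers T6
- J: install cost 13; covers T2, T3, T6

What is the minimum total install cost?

The greedy cost-per-new-target heuristic would pick R, S, and J for 30, but a cheaper cover exists.
Choose S and J: together they cover T2, T3, T7, T4, T6 — every target.
Total install cost: 11 + 13 = 24.
No cover costs less than 24.

24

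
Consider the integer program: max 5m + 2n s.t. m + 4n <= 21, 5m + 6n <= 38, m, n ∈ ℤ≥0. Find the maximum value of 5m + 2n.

(m,n)=(7,0): 1·7+4·0=7≤21, 5·7+6·0=35≤38, objective 35.
(m,n)=(6,1): 1·6+4·1=10≤21, 5·6+6·1=36≤38, objective 32.
No feasible integer point exceeds 35.

35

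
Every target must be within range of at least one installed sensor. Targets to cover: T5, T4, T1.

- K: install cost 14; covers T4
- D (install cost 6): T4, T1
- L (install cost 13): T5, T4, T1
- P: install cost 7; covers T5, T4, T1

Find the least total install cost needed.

7

P alone covers T5, T4, T1 — every target.
Total install cost: 7.
No cover costs less than 7.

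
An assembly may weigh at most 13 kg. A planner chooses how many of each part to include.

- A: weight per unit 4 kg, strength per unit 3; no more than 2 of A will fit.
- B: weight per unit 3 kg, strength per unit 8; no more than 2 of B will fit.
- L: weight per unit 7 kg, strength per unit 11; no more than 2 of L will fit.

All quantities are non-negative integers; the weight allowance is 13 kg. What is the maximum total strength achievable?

Take 2×B and 1×L: weight 13 ≤ 13, strength 2·8 + 1·11 = 27.
B has the best ratio (8/3) and is taken to its limit of 2; remaining capacity is filled optimally with the others.

27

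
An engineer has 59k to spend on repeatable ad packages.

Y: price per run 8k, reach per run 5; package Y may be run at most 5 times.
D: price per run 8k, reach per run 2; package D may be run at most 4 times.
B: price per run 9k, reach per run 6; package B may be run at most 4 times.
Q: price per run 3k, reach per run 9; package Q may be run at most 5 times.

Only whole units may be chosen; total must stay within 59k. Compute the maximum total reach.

74

Q has the best ratio (9/3); taking only Q gives at most 5×9 = 45 (stopped by the supply cap of 5).
Mixing does better — 1×Y, 4×B, and 5×Q: price 59 ≤ 59, reach 1·5 + 4·6 + 5·9 = 74.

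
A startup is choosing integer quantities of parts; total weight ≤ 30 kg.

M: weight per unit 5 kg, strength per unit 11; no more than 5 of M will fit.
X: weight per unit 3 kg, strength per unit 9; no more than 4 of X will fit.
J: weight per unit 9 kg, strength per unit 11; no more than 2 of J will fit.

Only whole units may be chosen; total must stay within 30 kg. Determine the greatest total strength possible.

3×M and 4×X: weight 27 ≤ 30, strength 3·11 + 4·9 = 69.
4×M and 3×X: weight 29 ≤ 30, strength 4·11 + 3·9 = 71.
Best is 71.

71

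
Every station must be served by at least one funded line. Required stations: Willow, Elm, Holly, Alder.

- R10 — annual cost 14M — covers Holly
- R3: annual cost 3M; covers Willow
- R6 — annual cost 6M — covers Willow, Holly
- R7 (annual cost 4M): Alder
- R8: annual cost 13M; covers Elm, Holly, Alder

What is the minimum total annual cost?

Choose R3 and R8: together they cover Willow, Elm, Holly, Alder — every station.
Total annual cost: 3 + 13 = 16.

16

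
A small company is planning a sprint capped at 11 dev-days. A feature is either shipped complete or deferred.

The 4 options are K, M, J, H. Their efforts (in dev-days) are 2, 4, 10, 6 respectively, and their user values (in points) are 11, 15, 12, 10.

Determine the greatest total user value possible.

26

Allowing fractional choices, the relaxed optimum would be about 34.3, but features are indivisible.
M + H: effort 4 + 6 = 10 ≤ 11, user value 15 + 10 = 25.
K + M: effort 2 + 4 = 6 ≤ 11, user value 11 + 15 = 26.
K + H: effort 2 + 6 = 8 ≤ 11, user value 11 + 10 = 21.
Best is K and M with total user value 26.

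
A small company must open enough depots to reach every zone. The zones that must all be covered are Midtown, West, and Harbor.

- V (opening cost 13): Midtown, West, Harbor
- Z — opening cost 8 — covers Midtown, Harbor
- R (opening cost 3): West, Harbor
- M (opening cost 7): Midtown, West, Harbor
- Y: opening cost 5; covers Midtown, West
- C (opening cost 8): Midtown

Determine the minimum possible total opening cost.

7

The greedy cost-per-new-zone heuristic would pick R and Y for 8, but a cheaper cover exists.
M alone covers Midtown, West, Harbor — every zone.
Total opening cost: 7.
No cover costs less than 7.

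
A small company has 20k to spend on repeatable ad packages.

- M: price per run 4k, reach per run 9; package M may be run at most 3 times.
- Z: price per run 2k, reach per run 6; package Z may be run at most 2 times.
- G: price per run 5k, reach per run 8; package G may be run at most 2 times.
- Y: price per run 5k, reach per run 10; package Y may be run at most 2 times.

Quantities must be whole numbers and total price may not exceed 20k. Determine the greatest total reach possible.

3×M, 1×Z, and 1×Y: price 19 ≤ 20, reach 3·9 + 1·6 + 1·10 = 43.
2×M, 1×Z, and 2×Y: price 20 ≤ 20, reach 2·9 + 1·6 + 2·10 = 44.
Best is 44.

44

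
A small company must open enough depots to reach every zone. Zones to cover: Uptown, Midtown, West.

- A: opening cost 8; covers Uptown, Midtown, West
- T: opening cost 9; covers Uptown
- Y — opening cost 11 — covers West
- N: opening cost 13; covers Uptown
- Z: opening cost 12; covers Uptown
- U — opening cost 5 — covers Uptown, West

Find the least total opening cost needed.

8

This is an integer covering problem.
The greedy cost-per-new-zone heuristic would pick U and A for 13, but a cheaper cover exists.
A alone covers Uptown, Midtown, West — every zone.
Total opening cost: 8.
No cover costs less than 8.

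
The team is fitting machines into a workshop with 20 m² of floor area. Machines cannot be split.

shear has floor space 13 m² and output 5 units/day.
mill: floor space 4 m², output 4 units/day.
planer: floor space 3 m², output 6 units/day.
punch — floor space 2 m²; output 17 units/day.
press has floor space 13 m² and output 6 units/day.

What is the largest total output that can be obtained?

This is an integer program with binary decision variables.
Take planer, punch, and press: floor space 3 + 2 + 13 = 18 ≤ 20, output 6 + 17 + 6 = 29.
No other feasible combination does better.

29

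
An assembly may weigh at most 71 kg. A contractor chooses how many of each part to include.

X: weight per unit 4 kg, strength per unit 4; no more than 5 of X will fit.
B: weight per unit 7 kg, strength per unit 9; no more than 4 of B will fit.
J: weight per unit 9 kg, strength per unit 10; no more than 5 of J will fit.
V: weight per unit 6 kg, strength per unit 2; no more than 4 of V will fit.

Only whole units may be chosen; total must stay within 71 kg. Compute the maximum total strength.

Take 4×X, 4×B, and 3×J: weight 71 ≤ 71, strength 4·4 + 4·9 + 3·10 = 82.
B has the best ratio (9/7) and is taken to its limit of 4; remaining capacity is filled optimally with the others.

82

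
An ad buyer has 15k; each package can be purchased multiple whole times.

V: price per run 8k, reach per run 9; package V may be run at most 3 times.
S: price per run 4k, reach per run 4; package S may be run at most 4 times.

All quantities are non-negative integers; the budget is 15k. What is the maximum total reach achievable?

3×S: price 12 ≤ 15, reach 3·4 = 12.
1×V and 1×S: price 12 ≤ 15, reach 1·9 + 1·4 = 13.
Best is 13.

13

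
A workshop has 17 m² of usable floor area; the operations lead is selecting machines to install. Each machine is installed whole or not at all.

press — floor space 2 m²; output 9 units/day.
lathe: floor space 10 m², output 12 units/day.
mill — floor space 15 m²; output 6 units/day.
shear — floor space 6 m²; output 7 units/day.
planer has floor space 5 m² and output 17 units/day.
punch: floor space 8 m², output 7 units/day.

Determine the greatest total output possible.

This is a 0-1 knapsack instance.
press + shear + planer: floor space 2 + 6 + 5 = 13 ≤ 17, output 9 + 7 + 17 = 33.
press + planer + punch: floor space 2 + 5 + 8 = 15 ≤ 17, output 9 + 17 + 7 = 33.
press + lathe + planer: floor space 2 + 10 + 5 = 17 ≤ 17, output 9 + 12 + 17 = 38.
Best is press, lathe, and planer with total output 38.

38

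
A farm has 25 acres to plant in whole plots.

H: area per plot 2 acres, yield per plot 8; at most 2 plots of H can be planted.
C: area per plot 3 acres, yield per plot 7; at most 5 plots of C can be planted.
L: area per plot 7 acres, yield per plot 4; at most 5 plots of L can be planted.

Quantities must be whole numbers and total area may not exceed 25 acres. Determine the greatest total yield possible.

51

This is a bounded integer knapsack.
H has the best ratio (8/2); taking only H gives at most 2×8 = 16 (stopped by the supply cap of 2).
Mixing does better — 2×H and 5×C: area 19 ≤ 25, yield 2·8 + 5·7 = 51.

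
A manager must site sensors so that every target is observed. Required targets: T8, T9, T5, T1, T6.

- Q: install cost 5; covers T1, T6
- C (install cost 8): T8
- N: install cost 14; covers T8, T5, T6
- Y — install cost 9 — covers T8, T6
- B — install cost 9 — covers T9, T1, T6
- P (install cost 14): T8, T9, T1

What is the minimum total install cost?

The greedy cost-per-new-target heuristic would pick Q, N, and B for 28, but a cheaper cover exists.
Choose N and B: together they cover T8, T9, T5, T1, T6 — every target.
Total install cost: 14 + 9 = 23.
No cover costs less than 23.

23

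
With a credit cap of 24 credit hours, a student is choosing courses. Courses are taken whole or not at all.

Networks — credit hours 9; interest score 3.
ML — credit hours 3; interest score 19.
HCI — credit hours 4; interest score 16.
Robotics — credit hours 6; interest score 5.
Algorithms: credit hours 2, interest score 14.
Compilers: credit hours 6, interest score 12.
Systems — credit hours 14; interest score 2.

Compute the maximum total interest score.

Allowing fractional choices, the relaxed optimum would be about 67.0, but courses are indivisible.
Networks + ML + HCI + Algorithms + Compilers: credit hours 9 + 3 + 4 + 2 + 6 = 24 ≤ 24, interest score 3 + 19 + 16 + 14 + 12 = 64.
ML + HCI + Robotics + Algorithms + Compilers: credit hours 3 + 4 + 6 + 2 + 6 = 21 ≤ 24, interest score 19 + 16 + 5 + 14 + 12 = 66.
ML + HCI + Algorithms + Compilers: credit hours 3 + 4 + 2 + 6 = 15 ≤ 24, interest score 19 + 16 + 14 + 12 = 61.
Best is ML, HCI, Robotics, Algorithms, and Compilers with total interest score 66.

66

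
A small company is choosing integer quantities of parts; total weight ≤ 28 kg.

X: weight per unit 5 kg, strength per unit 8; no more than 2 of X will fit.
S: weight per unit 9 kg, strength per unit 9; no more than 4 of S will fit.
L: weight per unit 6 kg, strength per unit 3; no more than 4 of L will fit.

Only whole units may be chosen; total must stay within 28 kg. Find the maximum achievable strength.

This is a bounded integer knapsack.
2×X and 2×S: weight 28 ≤ 28, strength 2·8 + 2·9 = 34.
2×X, 1×S, and 1×L: weight 25 ≤ 28, strength 2·8 + 1·9 + 1·3 = 28.
Best is 34.

34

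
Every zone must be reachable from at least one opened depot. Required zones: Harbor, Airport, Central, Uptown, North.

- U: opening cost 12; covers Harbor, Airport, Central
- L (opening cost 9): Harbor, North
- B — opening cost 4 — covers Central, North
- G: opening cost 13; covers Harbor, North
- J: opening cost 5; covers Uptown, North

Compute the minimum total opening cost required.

Choose U and J: together they cover Harbor, Airport, Central, Uptown, North — every zone.
Total opening cost: 12 + 5 = 17.

17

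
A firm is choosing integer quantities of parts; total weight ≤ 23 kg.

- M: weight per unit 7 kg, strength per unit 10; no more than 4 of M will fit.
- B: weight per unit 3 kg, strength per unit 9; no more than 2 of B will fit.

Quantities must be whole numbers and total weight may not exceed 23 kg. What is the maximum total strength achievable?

38

B has the best ratio (9/3); taking only B gives at most 2×9 = 18 (stopped by the supply cap of 2).
Mixing does better — 2×M and 2×B: weight 20 ≤ 23, strength 2·10 + 2·9 = 38.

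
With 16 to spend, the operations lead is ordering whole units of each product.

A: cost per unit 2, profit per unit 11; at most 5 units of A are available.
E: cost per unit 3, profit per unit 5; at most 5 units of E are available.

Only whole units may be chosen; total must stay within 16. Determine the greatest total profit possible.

Take 5×A and 2×E: cost 16 ≤ 16, profit 5·11 + 2·5 = 65.
A has the best ratio (11/2) and is taken to its limit of 5; remaining capacity is filled optimally with the others.

65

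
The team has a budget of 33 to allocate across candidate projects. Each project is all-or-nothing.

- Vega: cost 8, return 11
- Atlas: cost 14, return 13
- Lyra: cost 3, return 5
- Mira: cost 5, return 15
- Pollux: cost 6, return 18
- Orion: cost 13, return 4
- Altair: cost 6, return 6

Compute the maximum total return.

This is a 0-1 knapsack instance.
Take Vega, Atlas, Mira, and Pollux: cost 8 + 14 + 5 + 6 = 33 ≤ 33, return 11 + 13 + 15 + 18 = 57.
No other feasible combination does better.

57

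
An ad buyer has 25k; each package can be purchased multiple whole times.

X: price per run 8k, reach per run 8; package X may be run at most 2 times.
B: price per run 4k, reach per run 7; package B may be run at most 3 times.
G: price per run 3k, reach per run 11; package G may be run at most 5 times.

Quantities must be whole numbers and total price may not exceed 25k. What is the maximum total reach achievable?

G has the best ratio (11/3); taking only G gives at most 5×11 = 55 (stopped by the supply cap of 5).
Mixing does better — 2×B and 5×G: price 23 ≤ 25, reach 2·7 + 5·11 = 69.

69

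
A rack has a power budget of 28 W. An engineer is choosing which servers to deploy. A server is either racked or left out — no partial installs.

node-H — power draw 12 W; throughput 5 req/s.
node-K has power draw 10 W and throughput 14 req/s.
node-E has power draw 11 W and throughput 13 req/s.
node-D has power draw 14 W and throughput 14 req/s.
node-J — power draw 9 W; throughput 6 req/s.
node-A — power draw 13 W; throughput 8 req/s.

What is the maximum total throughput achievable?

This is a 0-1 knapsack instance.
node-K + node-D: power draw 10 + 14 = 24 ≤ 28, throughput 14 + 14 = 28.
node-E + node-D: power draw 11 + 14 = 25 ≤ 28, throughput 13 + 14 = 27.
node-K + node-E: power draw 10 + 11 = 21 ≤ 28, throughput 14 + 13 = 27.
Best is node-K and node-D with total throughput 28.

28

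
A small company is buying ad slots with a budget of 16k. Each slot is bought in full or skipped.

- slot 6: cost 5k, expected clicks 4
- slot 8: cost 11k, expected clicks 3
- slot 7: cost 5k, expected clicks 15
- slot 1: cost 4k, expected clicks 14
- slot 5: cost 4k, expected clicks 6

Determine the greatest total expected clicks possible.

35

Allowing fractional choices, the relaxed optimum would be about 37.4, but ad slots are indivisible.
slot 6 + slot 7 + slot 1: cost 5 + 5 + 4 = 14 ≤ 16, expected clicks 4 + 15 + 14 = 33.
slot 7 + slot 1 + slot 5: cost 5 + 4 + 4 = 13 ≤ 16, expected clicks 15 + 14 + 6 = 35.
slot 7 + slot 1: cost 5 + 4 = 9 ≤ 16, expected clicks 15 + 14 = 29.
Best is slot 7, slot 1, and slot 5 with total expected clicks 35.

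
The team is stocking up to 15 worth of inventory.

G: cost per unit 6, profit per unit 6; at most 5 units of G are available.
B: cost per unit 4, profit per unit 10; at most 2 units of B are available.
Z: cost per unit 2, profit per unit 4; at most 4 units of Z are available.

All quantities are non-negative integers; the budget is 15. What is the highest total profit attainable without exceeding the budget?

2×B and 2×Z: cost 12 ≤ 15, profit 2·10 + 2·4 = 28.
2×B and 3×Z: cost 14 ≤ 15, profit 2·10 + 3·4 = 32.
Best is 32.

32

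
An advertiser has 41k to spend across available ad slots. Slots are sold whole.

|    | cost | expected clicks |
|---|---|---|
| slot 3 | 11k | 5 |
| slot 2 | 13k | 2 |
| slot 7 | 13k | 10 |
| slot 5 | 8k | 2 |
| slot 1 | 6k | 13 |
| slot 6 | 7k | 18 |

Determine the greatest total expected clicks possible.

This is a 0-1 knapsack instance.
slot 3 + slot 7 + slot 1 + slot 6: cost 11 + 13 + 6 + 7 = 37 ≤ 41, expected clicks 5 + 10 + 13 + 18 = 46.
slot 7 + slot 5 + slot 1 + slot 6: cost 13 + 8 + 6 + 7 = 34 ≤ 41, expected clicks 10 + 2 + 13 + 18 = 43.
Best is slot 3, slot 7, slot 1, and slot 6 with total expected clicks 46.

46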